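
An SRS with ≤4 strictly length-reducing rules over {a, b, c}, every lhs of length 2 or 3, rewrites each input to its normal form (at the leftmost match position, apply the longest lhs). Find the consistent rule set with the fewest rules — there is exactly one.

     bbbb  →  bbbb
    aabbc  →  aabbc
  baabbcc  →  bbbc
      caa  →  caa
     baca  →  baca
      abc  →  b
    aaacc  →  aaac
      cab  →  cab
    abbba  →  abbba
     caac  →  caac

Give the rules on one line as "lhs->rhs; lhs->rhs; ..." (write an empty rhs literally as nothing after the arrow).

  | bbbb
  | aabbc
  | baabbcc => bbbcc => bbbc
  | caa

abc->b; baa->b; cc->c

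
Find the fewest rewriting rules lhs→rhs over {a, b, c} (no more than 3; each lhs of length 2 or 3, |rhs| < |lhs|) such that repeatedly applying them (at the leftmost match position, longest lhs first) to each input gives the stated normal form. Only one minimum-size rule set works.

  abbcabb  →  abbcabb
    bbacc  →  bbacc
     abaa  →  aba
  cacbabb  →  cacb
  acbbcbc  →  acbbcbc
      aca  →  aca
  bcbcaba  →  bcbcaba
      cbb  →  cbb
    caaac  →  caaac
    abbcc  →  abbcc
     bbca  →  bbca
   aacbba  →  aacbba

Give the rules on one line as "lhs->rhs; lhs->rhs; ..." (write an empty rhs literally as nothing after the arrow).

  | abbcabb
  | bbacc
  | abaa => aba
  | cacbabb => cacb

baa->ba; bab->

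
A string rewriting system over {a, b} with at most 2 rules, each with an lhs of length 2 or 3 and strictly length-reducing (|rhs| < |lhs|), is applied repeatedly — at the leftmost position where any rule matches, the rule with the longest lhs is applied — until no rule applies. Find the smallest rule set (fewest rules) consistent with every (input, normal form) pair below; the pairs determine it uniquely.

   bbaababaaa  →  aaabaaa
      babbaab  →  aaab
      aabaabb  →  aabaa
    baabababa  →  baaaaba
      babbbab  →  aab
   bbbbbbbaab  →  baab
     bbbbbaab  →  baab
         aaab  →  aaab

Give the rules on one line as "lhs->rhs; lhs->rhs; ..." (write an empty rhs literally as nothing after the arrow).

bab->ab; bb->

  | bbaababaaa => aababaaa => aaabaaa
  | babbaab => abbaab => aaab
  | aabaabb => aabaa
  | baabababa => baaababa => baaaaba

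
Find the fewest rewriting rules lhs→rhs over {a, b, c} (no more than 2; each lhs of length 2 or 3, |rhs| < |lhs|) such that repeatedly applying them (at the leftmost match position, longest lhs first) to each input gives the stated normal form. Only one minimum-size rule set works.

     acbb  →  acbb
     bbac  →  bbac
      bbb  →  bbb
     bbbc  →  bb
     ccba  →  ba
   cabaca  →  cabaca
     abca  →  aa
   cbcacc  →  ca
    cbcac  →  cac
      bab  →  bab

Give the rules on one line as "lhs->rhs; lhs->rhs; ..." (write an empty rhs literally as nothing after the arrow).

  | acbb
  | bbac
  | bbb
  | bbbc => bb

bc->; cc->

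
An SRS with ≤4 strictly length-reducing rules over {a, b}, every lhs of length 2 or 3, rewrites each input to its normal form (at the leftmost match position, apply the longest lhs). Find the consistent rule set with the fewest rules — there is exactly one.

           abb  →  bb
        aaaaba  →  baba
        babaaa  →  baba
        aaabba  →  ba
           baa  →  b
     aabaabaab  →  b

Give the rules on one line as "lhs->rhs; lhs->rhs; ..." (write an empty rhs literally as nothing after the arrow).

aaa->b; abb->bb; baa->b; bbb->b

  | abb => bb
  | aaaaba => baba
  | babaaa => baba
  | aaabba => bbba => ba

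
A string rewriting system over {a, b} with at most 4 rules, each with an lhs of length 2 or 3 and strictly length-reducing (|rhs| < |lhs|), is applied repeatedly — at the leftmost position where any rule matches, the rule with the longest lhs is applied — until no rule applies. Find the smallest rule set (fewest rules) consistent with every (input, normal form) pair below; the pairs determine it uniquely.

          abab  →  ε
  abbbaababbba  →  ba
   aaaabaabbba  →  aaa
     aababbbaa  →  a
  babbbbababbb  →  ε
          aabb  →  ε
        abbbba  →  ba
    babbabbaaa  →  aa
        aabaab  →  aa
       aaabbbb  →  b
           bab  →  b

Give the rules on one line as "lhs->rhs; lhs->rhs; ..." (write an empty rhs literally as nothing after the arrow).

ab->; baa->a; bb->

  | abab => ab => ε
  | abbbaababbba => bbaababbba => aababbba => aabbba => abba => ba
  | aaaabaabbba => aaaaabbba => aaaabba => aaaba => aaa
  | aababbbaa => aabbbaa => abbaa => baa => a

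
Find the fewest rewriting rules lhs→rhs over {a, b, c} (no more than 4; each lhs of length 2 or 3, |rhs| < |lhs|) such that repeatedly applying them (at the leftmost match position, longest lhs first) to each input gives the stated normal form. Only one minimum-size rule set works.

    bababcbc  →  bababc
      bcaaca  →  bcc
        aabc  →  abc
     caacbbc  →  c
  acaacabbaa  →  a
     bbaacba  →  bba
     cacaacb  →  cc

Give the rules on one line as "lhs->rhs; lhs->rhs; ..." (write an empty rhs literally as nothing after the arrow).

  | bababcbc => bababc
  | bcaaca => bcaca => bcca => bcc
  | aabc => abc
  | caacbbc => cacbbc => ccbbc => cbc => c

aa->a; ca->c; cb->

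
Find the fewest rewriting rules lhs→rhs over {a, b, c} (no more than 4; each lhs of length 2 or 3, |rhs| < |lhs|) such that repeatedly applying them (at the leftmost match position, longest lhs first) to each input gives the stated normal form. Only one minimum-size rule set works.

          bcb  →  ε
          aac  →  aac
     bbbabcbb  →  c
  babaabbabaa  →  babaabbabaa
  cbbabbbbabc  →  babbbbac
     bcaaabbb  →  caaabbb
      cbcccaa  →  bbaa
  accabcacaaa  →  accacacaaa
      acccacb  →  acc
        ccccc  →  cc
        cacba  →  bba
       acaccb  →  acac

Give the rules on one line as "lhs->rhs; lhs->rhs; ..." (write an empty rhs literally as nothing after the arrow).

acb->cc; bc->c; cb->; ccc->bb

  | bcb => cb => ε
  | aac
  | bbbabcbb => bbbacbb => bbbccb => bbccb => bccb => ccb => c
  | babaabbabaa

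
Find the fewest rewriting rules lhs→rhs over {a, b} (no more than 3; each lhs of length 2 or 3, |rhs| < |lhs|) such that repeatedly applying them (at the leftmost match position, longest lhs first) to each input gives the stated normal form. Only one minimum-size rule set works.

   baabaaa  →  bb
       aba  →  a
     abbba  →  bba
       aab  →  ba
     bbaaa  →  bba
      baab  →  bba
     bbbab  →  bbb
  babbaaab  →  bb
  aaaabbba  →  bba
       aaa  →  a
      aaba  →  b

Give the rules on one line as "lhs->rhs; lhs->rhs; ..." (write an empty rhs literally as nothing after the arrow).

aa->; aab->ba; ab->

  | baabaaa => bbaaaa => bbaa => bb
  | aba => a
  | abbba => bba
  | aab => ba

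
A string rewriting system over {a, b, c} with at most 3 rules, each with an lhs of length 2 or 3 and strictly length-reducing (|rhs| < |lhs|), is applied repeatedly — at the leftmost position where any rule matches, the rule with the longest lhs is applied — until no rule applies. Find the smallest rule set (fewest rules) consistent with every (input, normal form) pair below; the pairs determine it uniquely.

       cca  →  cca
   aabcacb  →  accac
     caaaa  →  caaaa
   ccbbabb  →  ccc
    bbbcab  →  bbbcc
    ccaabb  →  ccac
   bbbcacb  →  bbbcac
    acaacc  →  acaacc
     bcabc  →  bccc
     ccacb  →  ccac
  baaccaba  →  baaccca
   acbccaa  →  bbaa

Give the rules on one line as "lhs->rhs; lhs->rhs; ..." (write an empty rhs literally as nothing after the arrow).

  | cca
  | aabcacb => accacb => accac
  | caaaa
  | ccbbabb => ccbabb => ccabb => cccb => ccc

ab->c; cb->c; cbc->bb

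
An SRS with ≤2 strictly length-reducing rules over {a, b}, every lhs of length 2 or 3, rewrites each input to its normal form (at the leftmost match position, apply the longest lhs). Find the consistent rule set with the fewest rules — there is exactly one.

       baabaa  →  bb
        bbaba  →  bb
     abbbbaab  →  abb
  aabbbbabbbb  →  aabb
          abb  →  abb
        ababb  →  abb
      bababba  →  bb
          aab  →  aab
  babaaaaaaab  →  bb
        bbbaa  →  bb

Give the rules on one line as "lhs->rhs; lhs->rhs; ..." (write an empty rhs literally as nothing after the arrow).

  | baabaa => babaa => bbaa => bba => bb
  | bbaba => bbba => bba => bb
  | abbbbaab => abbbaab => abbaab => abbab => abbb => abb
  | aabbbbabbbb => aabbbabbbb => aabbabbbb => aabbbbbb => aabbbbb => aabbbb => aabbb => aabb

ba->b; bbb->bb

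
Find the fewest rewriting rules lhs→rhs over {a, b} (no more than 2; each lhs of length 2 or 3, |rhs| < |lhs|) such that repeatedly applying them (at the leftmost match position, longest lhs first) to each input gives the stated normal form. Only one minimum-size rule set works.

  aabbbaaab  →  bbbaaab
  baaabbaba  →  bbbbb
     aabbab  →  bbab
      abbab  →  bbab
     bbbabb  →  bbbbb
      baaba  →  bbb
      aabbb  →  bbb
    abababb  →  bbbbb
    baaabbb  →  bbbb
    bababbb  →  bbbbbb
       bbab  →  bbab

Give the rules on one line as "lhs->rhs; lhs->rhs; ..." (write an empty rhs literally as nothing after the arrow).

aba->bb; abb->bb

  | aabbbaaab => abbbaaab => bbbaaab
  | baaabbaba => baabbaba => babbaba => bbbaba => bbbbb
  | aabbab => abbab => bbab
  | abbab => bbab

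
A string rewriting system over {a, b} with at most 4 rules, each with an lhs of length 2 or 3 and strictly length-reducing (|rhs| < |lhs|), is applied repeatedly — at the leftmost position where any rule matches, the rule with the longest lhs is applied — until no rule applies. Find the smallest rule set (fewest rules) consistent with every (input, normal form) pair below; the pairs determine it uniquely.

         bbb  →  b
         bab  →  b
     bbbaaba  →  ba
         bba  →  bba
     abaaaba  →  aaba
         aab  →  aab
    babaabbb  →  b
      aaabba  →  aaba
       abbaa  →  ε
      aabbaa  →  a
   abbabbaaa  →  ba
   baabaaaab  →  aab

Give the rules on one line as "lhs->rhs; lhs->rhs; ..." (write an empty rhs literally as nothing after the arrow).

abb->b; baa->; bab->b; bbb->b

  | bbb => b
  | bab => b
  | bbbaaba => baaba => ba
  | bba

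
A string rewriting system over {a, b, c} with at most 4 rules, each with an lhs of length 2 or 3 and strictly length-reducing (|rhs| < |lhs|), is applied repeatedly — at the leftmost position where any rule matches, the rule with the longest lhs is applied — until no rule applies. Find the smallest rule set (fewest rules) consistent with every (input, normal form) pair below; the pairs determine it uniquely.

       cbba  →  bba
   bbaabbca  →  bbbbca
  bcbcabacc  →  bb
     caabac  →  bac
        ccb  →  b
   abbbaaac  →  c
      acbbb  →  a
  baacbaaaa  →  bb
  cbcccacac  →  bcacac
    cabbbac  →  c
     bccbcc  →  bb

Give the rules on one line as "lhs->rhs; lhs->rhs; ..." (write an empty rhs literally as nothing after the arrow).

aa->c; ab->a; cb->b; cc->

  | cbba => bba
  | bbaabbca => bbcbbca => bbbbca
  | bcbcabacc => bbcabacc => bbcaacc => bbcccc => bbcc => bb
  | caabac => ccbac => bac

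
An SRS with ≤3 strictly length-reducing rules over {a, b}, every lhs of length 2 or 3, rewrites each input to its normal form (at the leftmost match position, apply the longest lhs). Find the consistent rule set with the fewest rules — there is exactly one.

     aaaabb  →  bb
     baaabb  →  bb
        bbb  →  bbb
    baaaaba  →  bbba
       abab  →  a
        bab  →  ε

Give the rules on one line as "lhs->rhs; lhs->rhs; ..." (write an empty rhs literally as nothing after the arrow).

  | aaaabb => baabb => baab => baa => bb
  | baaabb => bbabb => bb
  | bbb
  | baaaaba => bbaaba => bbaaa => bbba

aa->b; aab->aa; bab->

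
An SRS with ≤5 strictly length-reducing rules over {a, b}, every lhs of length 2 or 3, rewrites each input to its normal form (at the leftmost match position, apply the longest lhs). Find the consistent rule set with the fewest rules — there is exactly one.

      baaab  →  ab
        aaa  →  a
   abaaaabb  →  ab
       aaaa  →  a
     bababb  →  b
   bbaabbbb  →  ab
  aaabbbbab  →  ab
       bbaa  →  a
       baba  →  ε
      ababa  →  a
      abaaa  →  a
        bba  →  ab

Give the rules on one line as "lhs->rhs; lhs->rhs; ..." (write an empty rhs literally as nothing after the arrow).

aa->a; ba->; bb->b; bba->ab

  | baaab => aab => ab
  | aaa => aa => a
  | abaaaabb => aaaabb => aaabb => aabb => abb => ab
  | aaaa => aaa => aa => a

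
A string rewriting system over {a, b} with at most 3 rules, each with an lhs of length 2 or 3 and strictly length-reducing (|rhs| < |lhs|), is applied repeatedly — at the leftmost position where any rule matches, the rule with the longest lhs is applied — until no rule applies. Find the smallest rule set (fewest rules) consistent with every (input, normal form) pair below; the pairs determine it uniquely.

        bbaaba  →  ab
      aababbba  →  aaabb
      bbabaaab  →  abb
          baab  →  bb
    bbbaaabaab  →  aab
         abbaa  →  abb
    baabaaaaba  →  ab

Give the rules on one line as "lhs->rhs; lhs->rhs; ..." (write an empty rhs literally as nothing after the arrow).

ba->b; bbb->ab

  | bbaaba => bbaba => bbba => aba => ab
  | aababbba => aabbbba => aaabba => aaabb
  | bbabaaab => bbbaaab => abaaab => abaab => abab => abb
  | baab => bab => bb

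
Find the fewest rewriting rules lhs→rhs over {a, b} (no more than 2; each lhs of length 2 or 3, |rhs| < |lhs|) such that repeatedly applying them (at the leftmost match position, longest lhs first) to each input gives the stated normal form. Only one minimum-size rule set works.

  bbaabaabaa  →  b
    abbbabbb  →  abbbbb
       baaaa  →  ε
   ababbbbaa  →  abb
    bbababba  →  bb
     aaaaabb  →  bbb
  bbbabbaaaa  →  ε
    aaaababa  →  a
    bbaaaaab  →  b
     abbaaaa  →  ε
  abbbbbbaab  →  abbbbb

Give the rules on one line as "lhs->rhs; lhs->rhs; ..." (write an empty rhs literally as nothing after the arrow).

aa->b; ba->

  | bbaabaabaa => babaabaa => baabaa => abaa => aa => b
  | abbbabbb => abbbbb
  | baaaa => aaa => ba => ε
  | ababbbbaa => abbbbaa => abbba => abb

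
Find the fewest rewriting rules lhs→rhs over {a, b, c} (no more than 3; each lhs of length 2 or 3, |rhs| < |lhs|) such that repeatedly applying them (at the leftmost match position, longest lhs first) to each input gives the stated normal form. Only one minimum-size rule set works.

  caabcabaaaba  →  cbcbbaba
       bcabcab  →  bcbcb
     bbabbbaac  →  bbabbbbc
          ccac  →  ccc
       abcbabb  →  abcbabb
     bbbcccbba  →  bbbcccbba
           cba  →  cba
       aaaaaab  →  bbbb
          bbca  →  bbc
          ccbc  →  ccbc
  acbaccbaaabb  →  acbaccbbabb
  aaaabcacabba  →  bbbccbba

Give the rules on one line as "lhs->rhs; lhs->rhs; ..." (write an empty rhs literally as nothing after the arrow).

  | caabcabaaaba => cabcabaaaba => cbcabaaaba => cbcbaaaba => cbcbbaba
  | bcabcab => bcbcab => bcbcb
  | bbabbbaac => bbabbbbc
  | ccac => ccc

aa->b; ca->c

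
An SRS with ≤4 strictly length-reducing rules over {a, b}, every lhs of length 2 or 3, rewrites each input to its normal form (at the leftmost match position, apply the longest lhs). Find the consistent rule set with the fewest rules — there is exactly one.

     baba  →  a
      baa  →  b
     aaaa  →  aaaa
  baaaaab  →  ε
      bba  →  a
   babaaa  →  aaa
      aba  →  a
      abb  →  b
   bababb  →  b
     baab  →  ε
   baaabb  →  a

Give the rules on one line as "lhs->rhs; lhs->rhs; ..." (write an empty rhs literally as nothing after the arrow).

  | baba => bba => a
  | baa => ba => b
  | aaaa
  | baaaaab => baaaab => baaab => baab => bab => bb => ε

ab->; ba->b; bb->; bbb->a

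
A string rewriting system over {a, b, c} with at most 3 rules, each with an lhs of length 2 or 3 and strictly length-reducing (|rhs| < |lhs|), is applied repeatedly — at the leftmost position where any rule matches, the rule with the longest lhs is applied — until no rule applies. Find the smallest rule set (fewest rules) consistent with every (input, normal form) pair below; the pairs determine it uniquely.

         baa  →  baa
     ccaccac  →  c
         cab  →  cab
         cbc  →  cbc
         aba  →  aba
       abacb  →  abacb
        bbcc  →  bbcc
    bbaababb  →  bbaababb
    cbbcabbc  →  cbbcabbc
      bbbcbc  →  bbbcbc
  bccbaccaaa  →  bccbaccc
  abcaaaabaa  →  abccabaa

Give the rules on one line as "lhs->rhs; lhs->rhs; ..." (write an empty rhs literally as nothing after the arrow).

  | baa
  | ccaccac => ccac => c
  | cab
  | cbc

aaa->c; cac->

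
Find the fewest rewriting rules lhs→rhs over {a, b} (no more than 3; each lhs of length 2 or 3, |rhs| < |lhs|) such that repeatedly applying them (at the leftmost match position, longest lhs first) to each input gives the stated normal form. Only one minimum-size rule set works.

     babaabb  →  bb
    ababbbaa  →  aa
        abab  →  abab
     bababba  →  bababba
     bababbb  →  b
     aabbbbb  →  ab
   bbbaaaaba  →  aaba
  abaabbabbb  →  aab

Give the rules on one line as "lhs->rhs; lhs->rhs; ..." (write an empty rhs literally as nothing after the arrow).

  | babaabb => baaabb => aaabb => bb
  | ababbbaa => abaabaa => aaabaa => baa => aa
  | abab
  | bababba

aaa->; baa->aa; bbb->ab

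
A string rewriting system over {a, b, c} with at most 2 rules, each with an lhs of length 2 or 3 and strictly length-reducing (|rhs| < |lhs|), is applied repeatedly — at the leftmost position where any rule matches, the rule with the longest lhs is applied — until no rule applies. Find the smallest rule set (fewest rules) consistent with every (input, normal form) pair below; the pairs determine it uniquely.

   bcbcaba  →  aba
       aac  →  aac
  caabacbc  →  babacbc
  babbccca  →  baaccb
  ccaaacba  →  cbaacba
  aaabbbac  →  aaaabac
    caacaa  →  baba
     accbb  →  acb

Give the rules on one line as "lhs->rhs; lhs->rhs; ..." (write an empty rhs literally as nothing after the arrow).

bb->a; ca->b

  | bcbcaba => bcbbba => bcaba => bbba => aba
  | aac
  | caabacbc => babacbc
  | babbccca => baaccca => baaccb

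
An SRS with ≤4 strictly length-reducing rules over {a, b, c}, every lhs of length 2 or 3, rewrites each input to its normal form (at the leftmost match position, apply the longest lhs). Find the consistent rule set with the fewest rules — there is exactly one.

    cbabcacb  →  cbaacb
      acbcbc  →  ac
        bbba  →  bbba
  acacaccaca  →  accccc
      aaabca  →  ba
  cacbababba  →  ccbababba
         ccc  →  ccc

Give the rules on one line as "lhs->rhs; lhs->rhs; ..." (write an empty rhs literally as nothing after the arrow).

  | cbabcacb => cbaacb
  | acbcbc => acbc => ac
  | bbba
  | acacaccaca => accaccaca => accccaca => accccca => accccc

aaa->b; bc->; ca->c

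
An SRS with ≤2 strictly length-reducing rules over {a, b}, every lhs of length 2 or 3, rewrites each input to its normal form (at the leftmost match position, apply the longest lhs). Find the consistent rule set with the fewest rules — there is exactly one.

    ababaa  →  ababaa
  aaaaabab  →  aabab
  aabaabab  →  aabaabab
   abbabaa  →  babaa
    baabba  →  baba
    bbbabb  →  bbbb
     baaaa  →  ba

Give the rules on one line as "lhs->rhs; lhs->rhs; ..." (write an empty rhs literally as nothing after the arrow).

  | ababaa
  | aaaaabab => aabab
  | aabaabab
  | abbabaa => babaa

aaa->; abb->b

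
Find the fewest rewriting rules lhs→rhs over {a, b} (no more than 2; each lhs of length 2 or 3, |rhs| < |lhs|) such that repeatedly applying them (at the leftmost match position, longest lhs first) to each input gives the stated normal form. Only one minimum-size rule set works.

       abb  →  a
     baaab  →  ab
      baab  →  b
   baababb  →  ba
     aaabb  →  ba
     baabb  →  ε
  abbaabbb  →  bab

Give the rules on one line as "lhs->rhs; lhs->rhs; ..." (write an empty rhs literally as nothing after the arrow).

  | abb => a
  | baaab => bbab => ab
  | baab => bbb => b
  | baababb => bbbabb => babb => ba

aa->b; bb->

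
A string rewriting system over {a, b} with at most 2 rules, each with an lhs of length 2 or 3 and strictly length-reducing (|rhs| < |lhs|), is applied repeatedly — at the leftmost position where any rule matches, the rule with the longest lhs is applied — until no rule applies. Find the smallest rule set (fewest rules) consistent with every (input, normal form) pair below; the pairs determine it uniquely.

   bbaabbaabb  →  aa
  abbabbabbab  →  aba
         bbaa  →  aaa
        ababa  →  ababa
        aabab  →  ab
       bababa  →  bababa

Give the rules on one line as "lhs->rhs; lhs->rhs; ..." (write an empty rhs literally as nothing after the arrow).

aab->; bb->a

  | bbaabbaabb => aaabbaabb => abaabb => abb => aa
  | abbabbabbab => aaabbabbab => ababbab => abaaab => aba
  | bbaa => aaa
  | ababa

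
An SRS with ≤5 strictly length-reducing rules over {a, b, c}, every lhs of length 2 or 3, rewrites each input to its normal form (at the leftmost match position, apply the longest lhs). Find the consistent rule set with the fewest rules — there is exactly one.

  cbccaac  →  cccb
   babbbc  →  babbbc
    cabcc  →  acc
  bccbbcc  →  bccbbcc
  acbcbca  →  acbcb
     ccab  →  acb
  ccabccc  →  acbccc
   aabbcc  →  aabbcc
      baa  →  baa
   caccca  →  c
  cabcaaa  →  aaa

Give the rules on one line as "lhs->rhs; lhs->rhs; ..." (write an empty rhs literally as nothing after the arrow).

  | cbccaac => cbacac => ccbac => cccb
  | babbbc
  | cabcc => acc
  | bccbbcc

bac->cb; ca->; cab->a; cca->ac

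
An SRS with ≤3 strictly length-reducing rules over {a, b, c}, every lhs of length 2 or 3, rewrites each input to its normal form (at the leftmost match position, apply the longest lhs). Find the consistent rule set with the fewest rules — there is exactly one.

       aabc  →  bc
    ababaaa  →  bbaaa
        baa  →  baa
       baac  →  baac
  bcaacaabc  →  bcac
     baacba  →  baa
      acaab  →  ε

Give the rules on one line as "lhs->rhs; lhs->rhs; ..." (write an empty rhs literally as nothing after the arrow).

ab->b; acb->

  | aabc => abc => bc
  | ababaaa => babaaa => bbaaa
  | baa
  | baac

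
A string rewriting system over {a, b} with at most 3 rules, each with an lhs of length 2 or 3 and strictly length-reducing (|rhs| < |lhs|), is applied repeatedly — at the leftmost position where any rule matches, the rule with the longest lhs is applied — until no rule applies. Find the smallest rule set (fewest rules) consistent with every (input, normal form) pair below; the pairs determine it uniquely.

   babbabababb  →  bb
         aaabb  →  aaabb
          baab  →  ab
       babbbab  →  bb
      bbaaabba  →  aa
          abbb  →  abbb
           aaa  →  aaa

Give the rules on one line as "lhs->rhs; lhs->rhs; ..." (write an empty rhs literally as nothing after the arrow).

ba->; bba->

  | babbabababb => bbabababb => bababb => babb => bb
  | aaabb
  | baab => ab
  | babbbab => bbbab => bb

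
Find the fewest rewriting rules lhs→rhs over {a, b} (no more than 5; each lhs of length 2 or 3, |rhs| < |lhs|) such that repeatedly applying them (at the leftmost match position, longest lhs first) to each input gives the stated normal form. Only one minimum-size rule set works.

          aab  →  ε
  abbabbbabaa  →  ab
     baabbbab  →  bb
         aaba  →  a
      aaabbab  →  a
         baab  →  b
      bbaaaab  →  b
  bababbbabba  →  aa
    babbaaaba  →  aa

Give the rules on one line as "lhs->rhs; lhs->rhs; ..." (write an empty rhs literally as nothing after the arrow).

aab->; ba->a; baa->; bab->

  | aab => ε
  | abbabbbabaa => abbbabaa => abbaa => ab
  | baabbbab => bbbab => bb
  | aaba => a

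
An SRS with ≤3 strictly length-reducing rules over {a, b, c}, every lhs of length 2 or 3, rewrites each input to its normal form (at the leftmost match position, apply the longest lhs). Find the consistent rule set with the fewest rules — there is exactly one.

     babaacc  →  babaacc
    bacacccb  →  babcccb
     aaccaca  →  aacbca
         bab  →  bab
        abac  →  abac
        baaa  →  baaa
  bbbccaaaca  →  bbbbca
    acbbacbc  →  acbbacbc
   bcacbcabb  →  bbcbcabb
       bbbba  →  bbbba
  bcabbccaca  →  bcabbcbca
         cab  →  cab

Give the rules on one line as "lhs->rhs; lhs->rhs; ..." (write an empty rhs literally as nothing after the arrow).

caa->; cac->bc

  | babaacc
  | bacacccb => babcccb
  | aaccaca => aacbca
  | bab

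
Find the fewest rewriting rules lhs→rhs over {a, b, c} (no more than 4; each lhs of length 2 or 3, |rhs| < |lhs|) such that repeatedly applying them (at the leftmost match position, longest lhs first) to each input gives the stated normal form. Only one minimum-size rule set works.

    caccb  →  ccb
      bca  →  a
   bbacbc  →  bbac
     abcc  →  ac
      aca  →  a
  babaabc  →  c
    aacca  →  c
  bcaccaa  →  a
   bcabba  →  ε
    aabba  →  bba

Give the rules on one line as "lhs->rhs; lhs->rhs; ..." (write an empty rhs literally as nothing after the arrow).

aa->; abb->c; bc->; ca->

  | caccb => ccb
  | bca => a
  | bbacbc => bbac
  | abcc => ac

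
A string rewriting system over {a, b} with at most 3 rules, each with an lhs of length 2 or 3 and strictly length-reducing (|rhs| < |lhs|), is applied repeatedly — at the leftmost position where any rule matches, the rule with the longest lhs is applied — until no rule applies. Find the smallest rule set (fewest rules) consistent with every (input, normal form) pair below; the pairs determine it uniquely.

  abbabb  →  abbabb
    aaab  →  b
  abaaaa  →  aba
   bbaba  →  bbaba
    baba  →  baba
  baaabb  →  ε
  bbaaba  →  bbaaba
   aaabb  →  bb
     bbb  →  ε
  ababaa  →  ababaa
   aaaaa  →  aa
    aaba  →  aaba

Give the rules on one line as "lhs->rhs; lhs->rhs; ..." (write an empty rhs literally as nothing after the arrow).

aaa->; bbb->

  | abbabb
  | aaab => b
  | abaaaa => aba
  | bbaba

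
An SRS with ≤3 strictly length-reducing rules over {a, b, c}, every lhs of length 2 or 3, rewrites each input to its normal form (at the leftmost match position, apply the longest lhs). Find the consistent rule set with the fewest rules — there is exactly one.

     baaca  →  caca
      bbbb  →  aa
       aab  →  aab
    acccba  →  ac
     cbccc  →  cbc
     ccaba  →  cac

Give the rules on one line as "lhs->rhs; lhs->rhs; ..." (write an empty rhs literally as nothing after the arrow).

ba->c; bb->a; cc->c

  | baaca => caca
  | bbbb => abb => aa
  | aab
  | acccba => accba => acba => acc => ac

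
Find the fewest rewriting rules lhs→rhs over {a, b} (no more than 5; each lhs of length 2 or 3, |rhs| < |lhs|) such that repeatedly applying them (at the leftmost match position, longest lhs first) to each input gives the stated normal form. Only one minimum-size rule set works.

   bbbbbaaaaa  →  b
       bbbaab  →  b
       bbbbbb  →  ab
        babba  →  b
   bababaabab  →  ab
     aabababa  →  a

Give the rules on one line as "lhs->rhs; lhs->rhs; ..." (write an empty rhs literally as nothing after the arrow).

  | bbbbbaaaaa => abbbaaaaa => aabaaaaa => bbaaaaa => baaaaa => aaaaa => aa => b
  | bbbaab => abaab => aaab => b
  | bbbbbb => abbbb => aabb => bbb => ab
  | babba => abba => aba => aa => b

aa->b; aaa->; ba->a; bbb->ab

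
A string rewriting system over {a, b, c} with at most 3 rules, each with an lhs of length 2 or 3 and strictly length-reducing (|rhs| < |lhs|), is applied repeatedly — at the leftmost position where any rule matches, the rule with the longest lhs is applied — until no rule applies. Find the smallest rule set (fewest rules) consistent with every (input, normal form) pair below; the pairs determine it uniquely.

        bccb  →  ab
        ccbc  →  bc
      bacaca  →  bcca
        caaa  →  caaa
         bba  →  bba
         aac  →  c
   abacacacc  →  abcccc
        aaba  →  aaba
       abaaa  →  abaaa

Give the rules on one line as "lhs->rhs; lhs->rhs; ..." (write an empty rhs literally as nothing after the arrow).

  | bccb => bcb => ab
  | ccbc => cbc => bc
  | bacaca => bcaca => bcca
  | caaa

ac->c; bcb->ab; cb->b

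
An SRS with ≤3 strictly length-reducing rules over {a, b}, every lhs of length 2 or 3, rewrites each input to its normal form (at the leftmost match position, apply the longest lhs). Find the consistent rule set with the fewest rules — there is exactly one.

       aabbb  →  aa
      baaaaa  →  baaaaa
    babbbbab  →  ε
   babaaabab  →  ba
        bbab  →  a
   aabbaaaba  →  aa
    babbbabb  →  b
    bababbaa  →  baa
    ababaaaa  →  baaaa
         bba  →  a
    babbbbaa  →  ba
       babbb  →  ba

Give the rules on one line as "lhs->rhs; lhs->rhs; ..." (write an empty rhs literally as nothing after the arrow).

ab->a; aba->; bb->

  | aabbb => aabb => aab => aa
  | baaaaa
  | babbbbab => babbbab => babbab => babab => bb => ε
  | babaaabab => baabab => bab => ba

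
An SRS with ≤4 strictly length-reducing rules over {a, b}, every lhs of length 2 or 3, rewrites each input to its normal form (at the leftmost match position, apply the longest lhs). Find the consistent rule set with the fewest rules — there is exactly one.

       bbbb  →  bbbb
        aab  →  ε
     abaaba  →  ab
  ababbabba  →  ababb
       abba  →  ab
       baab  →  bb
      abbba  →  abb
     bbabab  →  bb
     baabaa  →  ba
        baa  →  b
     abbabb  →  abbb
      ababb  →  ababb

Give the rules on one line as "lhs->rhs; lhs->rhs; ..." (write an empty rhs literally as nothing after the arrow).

  | bbbb
  | aab => ε
  | abaaba => abba => ab
  | ababbabba => ababbba => ababb

aab->; baa->b; bba->b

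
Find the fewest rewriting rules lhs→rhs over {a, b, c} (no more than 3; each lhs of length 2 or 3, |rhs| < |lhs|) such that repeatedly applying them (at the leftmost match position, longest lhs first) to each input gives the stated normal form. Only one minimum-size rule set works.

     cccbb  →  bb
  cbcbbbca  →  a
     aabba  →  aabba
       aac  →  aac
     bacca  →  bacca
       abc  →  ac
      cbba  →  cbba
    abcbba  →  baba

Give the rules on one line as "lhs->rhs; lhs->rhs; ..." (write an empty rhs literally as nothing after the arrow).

acb->ba; bc->c; ccc->

  | cccbb => bb
  | cbcbbbca => ccbbbca => ccbbca => ccbca => ccca => a
  | aabba
  | aac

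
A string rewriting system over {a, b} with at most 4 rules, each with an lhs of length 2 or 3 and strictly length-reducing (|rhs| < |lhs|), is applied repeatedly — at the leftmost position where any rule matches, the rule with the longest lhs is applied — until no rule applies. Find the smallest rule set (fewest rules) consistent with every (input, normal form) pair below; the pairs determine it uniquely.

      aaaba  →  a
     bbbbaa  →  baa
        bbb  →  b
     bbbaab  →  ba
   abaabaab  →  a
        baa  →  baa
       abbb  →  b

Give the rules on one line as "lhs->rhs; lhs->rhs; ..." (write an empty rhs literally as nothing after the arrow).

ab->; aba->b; bab->; bb->b

  | aaaba => aab => a
  | bbbbaa => bbbaa => bbaa => baa
  | bbb => bb => b
  | bbbaab => bbaab => baab => ba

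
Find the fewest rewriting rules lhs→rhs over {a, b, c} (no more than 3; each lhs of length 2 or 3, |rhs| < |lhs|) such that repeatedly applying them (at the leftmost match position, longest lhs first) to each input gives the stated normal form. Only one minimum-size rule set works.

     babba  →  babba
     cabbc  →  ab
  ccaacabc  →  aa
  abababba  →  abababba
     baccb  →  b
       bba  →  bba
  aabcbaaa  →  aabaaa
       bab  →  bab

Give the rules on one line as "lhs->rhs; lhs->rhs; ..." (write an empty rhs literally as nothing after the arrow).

  | babba
  | cabbc => abbc => ab
  | ccaacabc => caacabc => aacabc => aabc => aa
  | abababba

ac->; bc->; ca->a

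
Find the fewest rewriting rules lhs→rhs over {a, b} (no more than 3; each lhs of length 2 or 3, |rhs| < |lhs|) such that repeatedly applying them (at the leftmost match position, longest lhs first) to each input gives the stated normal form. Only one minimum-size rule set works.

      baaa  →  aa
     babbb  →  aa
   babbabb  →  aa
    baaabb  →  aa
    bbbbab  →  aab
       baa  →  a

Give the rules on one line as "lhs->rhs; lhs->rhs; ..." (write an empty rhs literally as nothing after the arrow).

  | baaa => aa
  | babbb => bbb => aa
  | babbabb => bbabb => bbb => aa
  | baaabb => aabb => aa

abb->a; ba->; bbb->aa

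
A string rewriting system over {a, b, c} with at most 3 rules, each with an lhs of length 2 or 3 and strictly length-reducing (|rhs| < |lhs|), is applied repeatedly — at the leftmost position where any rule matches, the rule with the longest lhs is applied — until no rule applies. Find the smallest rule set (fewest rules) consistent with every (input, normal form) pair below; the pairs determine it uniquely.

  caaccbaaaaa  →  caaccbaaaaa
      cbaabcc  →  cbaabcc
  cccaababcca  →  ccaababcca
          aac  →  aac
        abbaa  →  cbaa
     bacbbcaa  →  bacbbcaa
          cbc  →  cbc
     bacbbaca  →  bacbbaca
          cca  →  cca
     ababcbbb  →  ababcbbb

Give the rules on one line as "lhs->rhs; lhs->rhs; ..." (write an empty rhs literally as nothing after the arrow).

  | caaccbaaaaa
  | cbaabcc
  | cccaababcca => ccaababcca
  | aac

abb->cb; ccc->cc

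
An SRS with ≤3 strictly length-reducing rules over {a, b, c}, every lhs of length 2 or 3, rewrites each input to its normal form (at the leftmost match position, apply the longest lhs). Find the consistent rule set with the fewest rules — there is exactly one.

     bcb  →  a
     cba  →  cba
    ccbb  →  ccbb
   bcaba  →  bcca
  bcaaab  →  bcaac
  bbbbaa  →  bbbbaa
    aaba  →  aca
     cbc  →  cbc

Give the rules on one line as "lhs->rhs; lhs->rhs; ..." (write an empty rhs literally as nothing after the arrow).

ab->c; bcb->a

  | bcb => a
  | cba
  | ccbb
  | bcaba => bcca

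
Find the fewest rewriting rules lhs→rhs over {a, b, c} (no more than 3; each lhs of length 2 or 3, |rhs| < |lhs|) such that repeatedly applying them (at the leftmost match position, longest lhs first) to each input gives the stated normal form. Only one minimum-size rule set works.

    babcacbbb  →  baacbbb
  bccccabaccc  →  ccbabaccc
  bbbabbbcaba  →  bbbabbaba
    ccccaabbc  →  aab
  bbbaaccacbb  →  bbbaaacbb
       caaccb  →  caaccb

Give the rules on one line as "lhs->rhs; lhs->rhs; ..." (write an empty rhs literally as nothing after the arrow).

  | babcacbbb => baacbbb
  | bccccabaccc => cbccabaccc => ccbabaccc
  | bbbabbbcaba => bbbabbaba
  | ccccaabbc => ccaabbc => aabbc => aab

bc->; bcc->cb; cca->a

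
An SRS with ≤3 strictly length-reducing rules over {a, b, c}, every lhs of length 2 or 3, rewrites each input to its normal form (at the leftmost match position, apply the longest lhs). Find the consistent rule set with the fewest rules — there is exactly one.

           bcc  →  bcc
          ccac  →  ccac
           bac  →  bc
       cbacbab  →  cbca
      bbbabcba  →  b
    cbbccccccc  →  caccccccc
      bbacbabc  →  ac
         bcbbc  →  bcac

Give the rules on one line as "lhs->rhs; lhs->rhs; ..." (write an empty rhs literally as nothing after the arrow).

  | bcc
  | ccac
  | bac => bc
  | cbacbab => cbcbab => cbcbb => cbca

aac->; ba->b; bb->a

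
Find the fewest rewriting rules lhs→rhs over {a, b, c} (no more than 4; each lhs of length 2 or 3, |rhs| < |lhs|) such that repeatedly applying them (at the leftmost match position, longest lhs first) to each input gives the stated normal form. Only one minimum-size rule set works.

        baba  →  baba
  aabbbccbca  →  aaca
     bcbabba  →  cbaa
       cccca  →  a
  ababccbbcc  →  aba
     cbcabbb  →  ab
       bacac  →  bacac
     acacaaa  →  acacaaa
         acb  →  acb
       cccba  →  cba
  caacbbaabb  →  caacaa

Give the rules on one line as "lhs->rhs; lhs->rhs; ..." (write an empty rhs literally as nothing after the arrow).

bb->; bc->c; cc->

  | baba
  | aabbbccbca => aabccbca => aaccbca => aabca => aaca
  | bcbabba => cbabba => cbaa
  | cccca => cca => a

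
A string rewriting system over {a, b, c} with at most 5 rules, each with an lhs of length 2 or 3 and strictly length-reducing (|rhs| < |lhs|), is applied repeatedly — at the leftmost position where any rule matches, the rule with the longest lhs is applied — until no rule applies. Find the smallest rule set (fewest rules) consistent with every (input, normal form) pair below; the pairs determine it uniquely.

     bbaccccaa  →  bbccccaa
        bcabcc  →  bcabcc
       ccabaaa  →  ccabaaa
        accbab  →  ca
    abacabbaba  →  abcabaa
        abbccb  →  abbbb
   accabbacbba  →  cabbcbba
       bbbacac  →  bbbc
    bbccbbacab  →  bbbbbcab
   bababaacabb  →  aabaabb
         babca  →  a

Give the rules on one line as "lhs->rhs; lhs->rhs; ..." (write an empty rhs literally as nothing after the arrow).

  | bbaccccaa => bbccccaa
  | bcabcc
  | ccabaaa
  | accbab => cbab => ca

ac->; bab->a; bac->bc; ccb->bb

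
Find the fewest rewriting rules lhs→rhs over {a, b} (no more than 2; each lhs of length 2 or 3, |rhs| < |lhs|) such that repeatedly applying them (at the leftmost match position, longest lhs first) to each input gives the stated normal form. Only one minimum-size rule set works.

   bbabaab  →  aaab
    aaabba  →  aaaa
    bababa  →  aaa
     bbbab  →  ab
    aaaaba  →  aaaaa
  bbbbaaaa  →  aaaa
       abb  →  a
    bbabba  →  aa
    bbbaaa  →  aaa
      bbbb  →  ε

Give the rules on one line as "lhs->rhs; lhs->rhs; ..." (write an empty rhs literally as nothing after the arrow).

ba->a; bb->

  | bbabaab => abaab => aaab
  | aaabba => aaaa
  | bababa => ababa => aaba => aaa
  | bbbab => bab => ab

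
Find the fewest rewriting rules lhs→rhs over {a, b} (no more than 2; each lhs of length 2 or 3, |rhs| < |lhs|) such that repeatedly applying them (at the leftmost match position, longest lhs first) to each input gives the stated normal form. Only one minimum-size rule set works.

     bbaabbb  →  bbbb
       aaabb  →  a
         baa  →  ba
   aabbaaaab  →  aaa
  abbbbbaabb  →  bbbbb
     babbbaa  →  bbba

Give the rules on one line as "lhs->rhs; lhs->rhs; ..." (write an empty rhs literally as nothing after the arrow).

ab->; baa->ba

  | bbaabbb => bbabbb => bbbb
  | aaabb => aab => a
  | baa => ba
  | aabbaaaab => abaaaab => aaaab => aaa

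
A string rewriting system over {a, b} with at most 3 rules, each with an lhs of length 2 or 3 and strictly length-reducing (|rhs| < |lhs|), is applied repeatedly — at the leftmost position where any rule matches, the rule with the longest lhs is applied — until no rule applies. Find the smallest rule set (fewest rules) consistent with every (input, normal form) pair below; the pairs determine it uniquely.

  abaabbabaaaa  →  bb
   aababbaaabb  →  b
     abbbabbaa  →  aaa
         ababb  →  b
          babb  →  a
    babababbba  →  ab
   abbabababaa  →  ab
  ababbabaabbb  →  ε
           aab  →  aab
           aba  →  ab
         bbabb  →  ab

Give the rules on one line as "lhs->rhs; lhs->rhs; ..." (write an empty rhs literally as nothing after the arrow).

  | abaabbabaaaa => ababbabaaaa => abbbabaaaa => babaaaa => bbaaaa => bbaaa => bbaa => bba => bb
  | aababbaaabb => aabbbaaabb => abaaabb => abaabb => ababb => abbb => b
  | abbbabbaa => babbaa => bbbaa => aaa
  | ababb => abbb => b

abb->; ba->b; bbb->a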